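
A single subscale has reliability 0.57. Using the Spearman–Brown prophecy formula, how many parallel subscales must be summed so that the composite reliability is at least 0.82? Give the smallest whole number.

4

k ≥ ρ*(1−ρ₁)/(ρ₁(1−ρ*)) = 0.82·0.43 / (0.57·0.18) = 3.437.
Smallest integer k = 4.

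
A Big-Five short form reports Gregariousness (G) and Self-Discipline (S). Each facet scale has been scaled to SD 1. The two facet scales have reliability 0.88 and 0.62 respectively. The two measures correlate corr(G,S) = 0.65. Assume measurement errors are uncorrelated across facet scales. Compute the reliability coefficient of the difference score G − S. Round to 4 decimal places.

Var(G−S) = 1 + 1 − 2·0.65 = 2 − 1.3 = 0.7.
Under uncorrelated errors the observed covariances equal the true-score covariances, so only the own-variance terms attenuate.
True-score variance = [0.88 + 0.62] − 1.3 = 1.5 − 1.3 = 0.2.
Reliability = 0.2 / 0.7 = 0.2857.

0.2857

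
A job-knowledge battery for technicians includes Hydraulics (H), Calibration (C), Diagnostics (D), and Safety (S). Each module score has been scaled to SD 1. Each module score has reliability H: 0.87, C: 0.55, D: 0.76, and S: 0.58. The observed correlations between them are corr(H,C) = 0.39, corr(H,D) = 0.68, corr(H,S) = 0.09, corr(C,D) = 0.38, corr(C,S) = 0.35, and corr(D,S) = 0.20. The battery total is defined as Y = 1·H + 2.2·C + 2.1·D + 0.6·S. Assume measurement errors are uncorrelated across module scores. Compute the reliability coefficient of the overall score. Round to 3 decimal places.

0.826

Var(Y) = 1 + 2.2² + 2.1² + 0.6² + 2·[2.2·0.39 + 2.1·0.68 + 0.6·0.09 + 4.62·0.38 + 1.32·0.35 + 1.26·0.20] = 10.61 + 9.6192 = 20.2292.
Because errors are independent across components, Cov(Tᵢ,Tⱼ) = Cov(Xᵢ,Xⱼ); the off-diagonal part of the true-score variance is the same as above.
True-score variance = [0.87 + 2.2²·0.55 + 2.1²·0.76 + 0.6²·0.58] + 9.6192 = 7.0924 + 9.6192 = 16.7116.
Reliability = 16.7116 / 20.2292 = 0.826.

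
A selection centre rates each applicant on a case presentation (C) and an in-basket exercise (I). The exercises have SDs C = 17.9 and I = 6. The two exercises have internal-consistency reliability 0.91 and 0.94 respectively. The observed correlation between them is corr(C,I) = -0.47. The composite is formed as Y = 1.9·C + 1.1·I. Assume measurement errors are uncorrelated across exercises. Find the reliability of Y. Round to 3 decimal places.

Var(Y) = 1.9²·17.9² + 1.1²·6² + 2·[2.09·17.9·6·(-0.47)] = 1200.24 − 210.998 = 989.242.
With uncorrelated errors the cross-covariances are all true-score covariance, so they carry over unchanged; only the diagonal terms shrink to ρᵢσᵢ².
True-score variance = [1.9²·17.9²·0.91 + 1.1²·6²·0.94] − 210.998 = 1093.53 − 210.998 = 882.527.
Reliability = 882.527 / 989.242 = 0.892.

0.892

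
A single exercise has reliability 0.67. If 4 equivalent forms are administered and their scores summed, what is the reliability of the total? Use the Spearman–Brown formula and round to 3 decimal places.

ρ_k = kρ / (1 + (k−1)ρ) = 4·0.67 / (1 + 3·0.67) = 2.680 / 3.010 = 0.890.

0.890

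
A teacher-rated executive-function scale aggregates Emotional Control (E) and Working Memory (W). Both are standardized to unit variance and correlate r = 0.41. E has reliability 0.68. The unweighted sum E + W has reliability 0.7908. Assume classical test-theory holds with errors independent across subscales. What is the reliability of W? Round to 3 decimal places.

0.730

Var(E+W) = 2 + 2·0.41 = 2.820.
True-score variance = ρ_E + ρ_W + 2·0.41, so 0.7908 = (0.68 + ρ_W + 0.82) / 2.820.
ρ_W = 0.7908·2.820 − 0.68 − 0.82 = 0.730.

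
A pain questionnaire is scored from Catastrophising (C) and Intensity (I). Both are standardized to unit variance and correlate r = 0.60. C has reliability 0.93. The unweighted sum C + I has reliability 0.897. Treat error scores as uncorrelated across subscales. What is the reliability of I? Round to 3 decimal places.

0.740

Var(C+I) = 2 + 2·0.60 = 3.200.
True-score variance = ρ_C + ρ_I + 2·0.60, so 0.897 = (0.93 + ρ_I + 1.20) / 3.200.
ρ_I = 0.897·3.200 − 0.93 − 1.20 = 0.740.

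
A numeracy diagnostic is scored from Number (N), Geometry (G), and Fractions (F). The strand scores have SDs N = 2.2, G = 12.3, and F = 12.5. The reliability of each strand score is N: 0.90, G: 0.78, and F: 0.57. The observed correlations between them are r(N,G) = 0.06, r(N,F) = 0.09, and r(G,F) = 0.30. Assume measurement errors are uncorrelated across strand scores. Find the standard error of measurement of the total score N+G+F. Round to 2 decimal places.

Var(total) = 312.38 + 100.447 = 412.827.
True-score variance = 211.425 + 100.447 = 311.872, so reliability = 0.7555.
Error variance = 412.827 − 311.872 = 100.955; SEM = √100.955 = 10.05.

10.05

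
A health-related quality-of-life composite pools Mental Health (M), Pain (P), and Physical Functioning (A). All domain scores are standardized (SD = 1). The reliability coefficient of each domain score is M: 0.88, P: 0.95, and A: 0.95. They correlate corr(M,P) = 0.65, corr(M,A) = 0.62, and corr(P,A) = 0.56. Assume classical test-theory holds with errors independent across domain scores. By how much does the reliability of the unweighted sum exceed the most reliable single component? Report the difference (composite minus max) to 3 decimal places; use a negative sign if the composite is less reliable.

0.017

Var(sum) = 3 + 3.66 = 6.66; true-score variance = 2.78 + 3.66 = 6.44; composite reliability = 0.9670.
Max component reliability = 0.9500.
Difference = 0.9670 − 0.9500 = 0.017.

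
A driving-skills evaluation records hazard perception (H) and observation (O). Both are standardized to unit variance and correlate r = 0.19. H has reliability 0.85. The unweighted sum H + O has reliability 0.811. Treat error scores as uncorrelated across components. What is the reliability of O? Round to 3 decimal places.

0.700

Var(H+O) = 2 + 2·0.19 = 2.380.
True-score variance = ρ_H + ρ_O + 2·0.19, so 0.811 = (0.85 + ρ_O + 0.38) / 2.380.
ρ_O = 0.811·2.380 − 0.85 − 0.38 = 0.700.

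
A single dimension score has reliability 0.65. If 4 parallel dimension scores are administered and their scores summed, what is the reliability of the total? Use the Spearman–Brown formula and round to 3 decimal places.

ρ_k = kρ / (1 + (k−1)ρ) = 4·0.65 / (1 + 3·0.65) = 2.600 / 2.950 = 0.881.

0.881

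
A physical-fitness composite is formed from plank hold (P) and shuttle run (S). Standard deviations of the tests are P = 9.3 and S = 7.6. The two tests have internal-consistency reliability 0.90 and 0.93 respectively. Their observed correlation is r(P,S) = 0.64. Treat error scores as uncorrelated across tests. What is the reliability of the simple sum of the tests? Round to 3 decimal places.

Var(P+S) = 9.3² + 7.6² + 2·[9.3·7.6·0.64] = 144.25 + 90.4704 = 234.72.
With uncorrelated errors the cross-covariances are all true-score covariance, so they carry over unchanged; only the diagonal terms shrink to ρᵢσᵢ².
True-score variance = [9.3²·0.90 + 7.6²·0.93] + 90.4704 = 131.558 + 90.4704 = 222.028.
Reliability = 222.028 / 234.72 = 0.946.

0.946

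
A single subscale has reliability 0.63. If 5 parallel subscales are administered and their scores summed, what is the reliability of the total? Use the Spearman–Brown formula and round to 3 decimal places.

0.895

ρ_k = kρ / (1 + (k−1)ρ) = 5·0.63 / (1 + 4·0.63) = 3.150 / 3.520 = 0.895.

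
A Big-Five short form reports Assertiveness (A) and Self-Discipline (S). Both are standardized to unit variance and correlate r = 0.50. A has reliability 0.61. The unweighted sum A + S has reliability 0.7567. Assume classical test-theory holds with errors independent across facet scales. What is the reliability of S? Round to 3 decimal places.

0.660

Var(A+S) = 2 + 2·0.50 = 3.000.
True-score variance = ρ_A + ρ_S + 2·0.50, so 0.7567 = (0.61 + ρ_S + 1.00) / 3.000.
ρ_S = 0.7567·3.000 − 0.61 − 1.00 = 0.660.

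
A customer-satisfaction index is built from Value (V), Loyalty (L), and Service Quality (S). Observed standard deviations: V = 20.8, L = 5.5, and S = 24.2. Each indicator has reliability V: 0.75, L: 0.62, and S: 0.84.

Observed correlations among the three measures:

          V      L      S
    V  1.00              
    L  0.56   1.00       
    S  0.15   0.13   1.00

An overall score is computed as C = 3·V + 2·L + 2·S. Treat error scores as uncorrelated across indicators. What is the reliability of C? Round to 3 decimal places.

0.829

Var(C) = 3²·20.8² + 2²·5.5² + 2²·24.2² + 2·[6·20.8·5.5·0.56 + 6·20.8·24.2·0.15 + 4·5.5·24.2·0.13] = 6357.32 + 1813.24 = 8170.56.
With uncorrelated errors the cross-covariances are all true-score covariance, so they carry over unchanged; only the diagonal terms shrink to ρᵢσᵢ².
True-score variance = [3²·20.8²·0.75 + 2²·5.5²·0.62 + 2²·24.2²·0.84] + 1813.24 = 4963.09 + 1813.24 = 6776.33.
Reliability = 6776.33 / 8170.56 = 0.829.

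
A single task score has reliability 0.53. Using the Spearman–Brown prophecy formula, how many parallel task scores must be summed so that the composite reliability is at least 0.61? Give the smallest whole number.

2

k ≥ ρ*(1−ρ₁)/(ρ₁(1−ρ*)) = 0.61·0.47 / (0.53·0.39) = 1.387.
Smallest integer k = 2.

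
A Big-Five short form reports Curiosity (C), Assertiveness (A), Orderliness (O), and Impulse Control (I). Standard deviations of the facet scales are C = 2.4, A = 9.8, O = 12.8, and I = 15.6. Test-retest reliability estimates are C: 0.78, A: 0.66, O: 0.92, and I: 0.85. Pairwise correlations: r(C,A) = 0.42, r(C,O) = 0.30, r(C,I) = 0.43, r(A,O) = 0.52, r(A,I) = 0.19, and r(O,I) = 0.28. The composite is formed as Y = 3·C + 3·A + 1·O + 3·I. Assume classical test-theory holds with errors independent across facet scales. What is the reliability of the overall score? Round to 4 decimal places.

Var(Y) = 3²·2.4² + 3²·9.8² + 12.8² + 3²·15.6² + 2·[9·2.4·9.8·0.42 + 3·2.4·12.8·0.30 + 9·2.4·15.6·0.43 + 3·9.8·12.8·0.52 + 9·9.8·15.6·0.19 + 3·12.8·15.6·0.28] = 3270.28 + 1772.58 = 5042.86.
Under uncorrelated errors the observed covariances equal the true-score covariances, so only the own-variance terms attenuate.
True-score variance = [3²·2.4²·0.78 + 3²·9.8²·0.66 + 12.8²·0.92 + 3²·15.6²·0.85] + 1772.58 = 2623.35 + 1772.58 = 4395.93.
Reliability = 4395.93 / 5042.86 = 0.8717.

0.8717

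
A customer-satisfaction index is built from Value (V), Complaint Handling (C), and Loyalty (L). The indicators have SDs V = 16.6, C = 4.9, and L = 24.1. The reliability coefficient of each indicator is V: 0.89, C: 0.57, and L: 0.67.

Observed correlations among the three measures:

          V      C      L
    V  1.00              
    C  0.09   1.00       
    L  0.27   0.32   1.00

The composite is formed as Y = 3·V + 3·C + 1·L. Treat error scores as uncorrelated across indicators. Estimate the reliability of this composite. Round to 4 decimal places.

0.8699

Var(Y) = 3²·16.6² + 3²·4.9² + 24.1² + 2·[9·16.6·4.9·0.09 + 3·16.6·24.1·0.27 + 3·4.9·24.1·0.32] = 3276.94 + 1006.6 = 4283.54.
Under uncorrelated errors the observed covariances equal the true-score covariances, so only the own-variance terms attenuate.
True-score variance = [3²·16.6²·0.89 + 3²·4.9²·0.57 + 24.1²·0.67] + 1006.6 = 2719.55 + 1006.6 = 3726.15.
Reliability = 3726.15 / 4283.54 = 0.8699.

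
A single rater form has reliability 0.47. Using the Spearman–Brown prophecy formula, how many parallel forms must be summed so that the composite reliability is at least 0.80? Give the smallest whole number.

k ≥ ρ*(1−ρ₁)/(ρ₁(1−ρ*)) = 0.80·0.53 / (0.47·0.20) = 4.511.
Smallest integer k = 5.

5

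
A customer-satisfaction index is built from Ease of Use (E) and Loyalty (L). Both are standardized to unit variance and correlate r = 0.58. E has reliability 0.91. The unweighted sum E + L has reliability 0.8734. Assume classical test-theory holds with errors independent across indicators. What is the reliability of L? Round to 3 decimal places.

0.690

Var(E+L) = 2 + 2·0.58 = 3.160.
True-score variance = ρ_E + ρ_L + 2·0.58, so 0.8734 = (0.91 + ρ_L + 1.16) / 3.160.
ρ_L = 0.8734·3.160 − 0.91 − 1.16 = 0.690.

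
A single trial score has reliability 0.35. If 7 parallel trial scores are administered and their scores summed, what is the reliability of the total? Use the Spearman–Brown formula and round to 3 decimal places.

ρ_k = kρ / (1 + (k−1)ρ) = 7·0.35 / (1 + 6·0.35) = 2.450 / 3.100 = 0.790.

0.790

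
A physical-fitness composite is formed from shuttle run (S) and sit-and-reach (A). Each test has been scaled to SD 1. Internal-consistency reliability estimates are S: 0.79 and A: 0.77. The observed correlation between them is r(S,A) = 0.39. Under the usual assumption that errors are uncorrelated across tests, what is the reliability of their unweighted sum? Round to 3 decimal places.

0.842

Var(S+A) = 2 + 2·[0.39] = 2 + 0.78 = 2.78.
Under uncorrelated errors the observed covariances equal the true-score covariances, so only the own-variance terms attenuate.
True-score variance = [0.79 + 0.77] + 0.78 = 1.56 + 0.78 = 2.34.
Reliability = 2.34 / 2.78 = 0.842.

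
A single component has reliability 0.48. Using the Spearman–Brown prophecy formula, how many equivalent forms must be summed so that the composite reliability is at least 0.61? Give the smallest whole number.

2

k ≥ ρ*(1−ρ₁)/(ρ₁(1−ρ*)) = 0.61·0.52 / (0.48·0.39) = 1.694.
Smallest integer k = 2.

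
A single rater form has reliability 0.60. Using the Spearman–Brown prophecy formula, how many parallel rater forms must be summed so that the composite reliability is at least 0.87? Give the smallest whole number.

k ≥ ρ*(1−ρ₁)/(ρ₁(1−ρ*)) = 0.87·0.40 / (0.60·0.13) = 4.462.
Smallest integer k = 5.

5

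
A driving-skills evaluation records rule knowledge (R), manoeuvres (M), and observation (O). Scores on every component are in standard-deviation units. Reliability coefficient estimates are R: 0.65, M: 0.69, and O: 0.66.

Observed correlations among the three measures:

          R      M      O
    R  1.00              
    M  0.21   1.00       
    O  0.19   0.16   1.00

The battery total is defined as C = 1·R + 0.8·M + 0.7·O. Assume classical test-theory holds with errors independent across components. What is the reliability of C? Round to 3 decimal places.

Var(C) = 1 + 0.8² + 0.7² + 2·[0.8·0.21 + 0.7·0.19 + 0.56·0.16] = 2.13 + 0.7812 = 2.9112.
With uncorrelated errors the cross-covariances are all true-score covariance, so they carry over unchanged; only the diagonal terms shrink to ρᵢσᵢ².
True-score variance = [0.65 + 0.8²·0.69 + 0.7²·0.66] + 0.7812 = 1.415 + 0.7812 = 2.1962.
Reliability = 2.1962 / 2.9112 = 0.754.

0.754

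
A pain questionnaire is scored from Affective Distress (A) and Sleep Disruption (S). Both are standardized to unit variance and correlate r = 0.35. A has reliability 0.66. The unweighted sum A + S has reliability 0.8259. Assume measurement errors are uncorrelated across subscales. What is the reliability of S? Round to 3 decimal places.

Var(A+S) = 2 + 2·0.35 = 2.700.
True-score variance = ρ_A + ρ_S + 2·0.35, so 0.8259 = (0.66 + ρ_S + 0.70) / 2.700.
ρ_S = 0.8259·2.700 − 0.66 − 0.70 = 0.870.

0.870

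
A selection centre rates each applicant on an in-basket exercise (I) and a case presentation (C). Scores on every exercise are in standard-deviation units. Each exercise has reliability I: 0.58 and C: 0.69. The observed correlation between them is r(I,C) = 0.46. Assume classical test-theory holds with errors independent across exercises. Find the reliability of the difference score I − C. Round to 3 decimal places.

Var(I−C) = 1 + 1 − 2·0.46 = 2 − 0.92 = 1.08.
Under uncorrelated errors the observed covariances equal the true-score covariances, so only the own-variance terms attenuate.
True-score variance = [0.58 + 0.69] − 0.92 = 1.27 − 0.92 = 0.35.
Reliability = 0.35 / 1.08 = 0.324.

0.324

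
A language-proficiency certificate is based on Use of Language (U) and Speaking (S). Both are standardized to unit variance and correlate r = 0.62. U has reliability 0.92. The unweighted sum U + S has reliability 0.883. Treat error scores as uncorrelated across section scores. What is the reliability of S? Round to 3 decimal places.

Var(U+S) = 2 + 2·0.62 = 3.240.
True-score variance = ρ_U + ρ_S + 2·0.62, so 0.883 = (0.92 + ρ_S + 1.24) / 3.240.
ρ_S = 0.883·3.240 − 0.92 − 1.24 = 0.701.

0.701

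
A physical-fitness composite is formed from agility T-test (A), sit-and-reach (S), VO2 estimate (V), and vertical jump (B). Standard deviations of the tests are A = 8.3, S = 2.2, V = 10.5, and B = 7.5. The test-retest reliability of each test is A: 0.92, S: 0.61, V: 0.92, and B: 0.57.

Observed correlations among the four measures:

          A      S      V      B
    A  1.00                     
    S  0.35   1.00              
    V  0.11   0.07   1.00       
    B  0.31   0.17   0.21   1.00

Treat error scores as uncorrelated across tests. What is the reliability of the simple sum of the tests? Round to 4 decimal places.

Var(A+S+V+B) = 8.3² + 2.2² + 10.5² + 7.5² + 2·[8.3·2.2·0.35 + 8.3·10.5·0.11 + 8.3·7.5·0.31 + 2.2·10.5·0.07 + 2.2·7.5·0.17 + 10.5·7.5·0.21] = 240.23 + 112.469 = 352.699.
With uncorrelated errors the cross-covariances are all true-score covariance, so they carry over unchanged; only the diagonal terms shrink to ρᵢσᵢ².
True-score variance = [8.3²·0.92 + 2.2²·0.61 + 10.5²·0.92 + 7.5²·0.57] + 112.469 = 199.824 + 112.469 = 312.293.
Reliability = 312.293 / 352.699 = 0.8854.

0.8854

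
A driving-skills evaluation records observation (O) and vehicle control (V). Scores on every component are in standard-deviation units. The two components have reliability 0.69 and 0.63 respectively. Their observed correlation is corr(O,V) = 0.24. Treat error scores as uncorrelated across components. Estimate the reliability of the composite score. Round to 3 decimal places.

0.726

Var(O+V) = 2 + 2·[0.24] = 2 + 0.48 = 2.48.
Under uncorrelated errors the observed covariances equal the true-score covariances, so only the own-variance terms attenuate.
True-score variance = [0.69 + 0.63] + 0.48 = 1.32 + 0.48 = 1.8.
Reliability = 1.8 / 2.48 = 0.726.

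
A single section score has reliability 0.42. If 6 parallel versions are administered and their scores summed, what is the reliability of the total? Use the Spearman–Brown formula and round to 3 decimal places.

0.813

ρ_k = kρ / (1 + (k−1)ρ) = 6·0.42 / (1 + 5·0.42) = 2.520 / 3.100 = 0.813.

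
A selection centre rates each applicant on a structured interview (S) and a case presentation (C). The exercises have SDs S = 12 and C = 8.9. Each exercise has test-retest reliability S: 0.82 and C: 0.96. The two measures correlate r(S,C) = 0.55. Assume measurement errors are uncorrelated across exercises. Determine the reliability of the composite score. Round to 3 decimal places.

0.915

Var(S+C) = 12² + 8.9² + 2·[12·8.9·0.55] = 223.21 + 117.48 = 340.69.
With uncorrelated errors the cross-covariances are all true-score covariance, so they carry over unchanged; only the diagonal terms shrink to ρᵢσᵢ².
True-score variance = [12²·0.82 + 8.9²·0.96] + 117.48 = 194.122 + 117.48 = 311.602.
Reliability = 311.602 / 340.69 = 0.915.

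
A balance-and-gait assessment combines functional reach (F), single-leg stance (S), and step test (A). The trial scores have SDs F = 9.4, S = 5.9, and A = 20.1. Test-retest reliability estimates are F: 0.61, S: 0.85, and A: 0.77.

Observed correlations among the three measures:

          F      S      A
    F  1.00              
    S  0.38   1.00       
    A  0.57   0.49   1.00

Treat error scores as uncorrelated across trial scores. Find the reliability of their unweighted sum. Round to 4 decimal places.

0.8528

Var(F+S+A) = 9.4² + 5.9² + 20.1² + 2·[9.4·5.9·0.38 + 9.4·20.1·0.57 + 5.9·20.1·0.49] = 527.18 + 373.759 = 900.939.
Because errors are independent across components, Cov(Tᵢ,Tⱼ) = Cov(Xᵢ,Xⱼ); the off-diagonal part of the true-score variance is the same as above.
True-score variance = [9.4²·0.61 + 5.9²·0.85 + 20.1²·0.77] + 373.759 = 394.576 + 373.759 = 768.335.
Reliability = 768.335 / 900.939 = 0.8528.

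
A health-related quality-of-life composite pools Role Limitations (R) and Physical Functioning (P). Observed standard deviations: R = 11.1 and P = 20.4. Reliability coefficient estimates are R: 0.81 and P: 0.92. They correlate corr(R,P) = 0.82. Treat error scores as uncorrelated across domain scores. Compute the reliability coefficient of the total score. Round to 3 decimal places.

Var(R+P) = 11.1² + 20.4² + 2·[11.1·20.4·0.82] = 539.37 + 371.362 = 910.732.
Under uncorrelated errors the observed covariances equal the true-score covariances, so only the own-variance terms attenuate.
True-score variance = [11.1²·0.81 + 20.4²·0.92] + 371.362 = 482.667 + 371.362 = 854.029.
Reliability = 854.029 / 910.732 = 0.938.

0.938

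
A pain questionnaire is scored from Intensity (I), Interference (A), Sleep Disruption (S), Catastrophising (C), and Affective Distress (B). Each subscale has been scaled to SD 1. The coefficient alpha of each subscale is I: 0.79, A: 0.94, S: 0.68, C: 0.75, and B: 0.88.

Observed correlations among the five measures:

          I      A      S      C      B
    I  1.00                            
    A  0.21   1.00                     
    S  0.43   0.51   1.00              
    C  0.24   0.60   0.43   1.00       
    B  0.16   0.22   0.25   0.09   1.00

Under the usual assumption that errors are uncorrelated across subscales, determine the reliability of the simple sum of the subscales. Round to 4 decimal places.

Var(I+A+S+C+B) = 5 + 2·[0.21 + 0.43 + 0.24 + 0.16 + 0.51 + 0.60 + 0.22 + 0.43 + 0.25 + 0.09] = 5 + 6.28 = 11.28.
Because errors are independent across components, Cov(Tᵢ,Tⱼ) = Cov(Xᵢ,Xⱼ); the off-diagonal part of the true-score variance is the same as above.
True-score variance = [0.79 + 0.94 + 0.68 + 0.75 + 0.88] + 6.28 = 4.04 + 6.28 = 10.32.
Reliability = 10.32 / 11.28 = 0.9149.

0.9149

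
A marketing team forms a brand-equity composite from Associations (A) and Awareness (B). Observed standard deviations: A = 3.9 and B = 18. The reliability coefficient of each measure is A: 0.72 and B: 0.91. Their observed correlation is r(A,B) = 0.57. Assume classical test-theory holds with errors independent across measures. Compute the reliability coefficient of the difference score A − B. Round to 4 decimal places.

0.8711

Var(A−B) = 3.9² + 18² − 2·3.9·18·0.57 = 339.21 − 80.028 = 259.182.
Under uncorrelated errors the observed covariances equal the true-score covariances, so only the own-variance terms attenuate.
True-score variance = [3.9²·0.72 + 18²·0.91] − 80.028 = 305.791 − 80.028 = 225.763.
Reliability = 225.763 / 259.182 = 0.8711.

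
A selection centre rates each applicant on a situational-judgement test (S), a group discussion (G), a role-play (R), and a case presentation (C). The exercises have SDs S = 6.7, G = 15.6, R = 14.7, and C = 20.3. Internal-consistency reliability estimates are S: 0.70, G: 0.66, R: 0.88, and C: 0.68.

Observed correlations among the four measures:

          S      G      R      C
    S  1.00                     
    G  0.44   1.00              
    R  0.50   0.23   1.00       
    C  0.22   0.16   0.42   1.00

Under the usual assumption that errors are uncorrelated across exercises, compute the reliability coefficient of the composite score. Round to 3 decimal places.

0.844

Var(S+G+R+C) = 6.7² + 15.6² + 14.7² + 20.3² + 2·[6.7·15.6·0.44 + 6.7·14.7·0.50 + 6.7·20.3·0.22 + 15.6·14.7·0.23 + 15.6·20.3·0.16 + 14.7·20.3·0.42] = 916.43 + 707.801 = 1624.23.
With uncorrelated errors the cross-covariances are all true-score covariance, so they carry over unchanged; only the diagonal terms shrink to ρᵢσᵢ².
True-score variance = [6.7²·0.70 + 15.6²·0.66 + 14.7²·0.88 + 20.3²·0.68] + 707.801 = 662.421 + 707.801 = 1370.22.
Reliability = 1370.22 / 1624.23 = 0.844.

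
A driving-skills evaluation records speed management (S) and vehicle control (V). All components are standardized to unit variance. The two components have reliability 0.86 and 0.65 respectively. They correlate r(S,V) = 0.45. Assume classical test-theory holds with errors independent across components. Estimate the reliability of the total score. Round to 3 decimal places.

Var(S+V) = 2 + 2·[0.45] = 2 + 0.9 = 2.9.
Under uncorrelated errors the observed covariances equal the true-score covariances, so only the own-variance terms attenuate.
True-score variance = [0.86 + 0.65] + 0.9 = 1.51 + 0.9 = 2.41.
Reliability = 2.41 / 2.9 = 0.831.

0.831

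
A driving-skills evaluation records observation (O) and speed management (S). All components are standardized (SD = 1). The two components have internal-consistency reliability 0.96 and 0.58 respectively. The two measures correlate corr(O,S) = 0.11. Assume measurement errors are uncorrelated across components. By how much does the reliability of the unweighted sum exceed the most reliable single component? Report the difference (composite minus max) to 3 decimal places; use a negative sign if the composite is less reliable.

Var(sum) = 2 + 0.22 = 2.22; true-score variance = 1.54 + 0.22 = 1.76; composite reliability = 0.7928.
Max component reliability = 0.9600.
Difference = 0.7928 − 0.9600 = -0.167.

-0.167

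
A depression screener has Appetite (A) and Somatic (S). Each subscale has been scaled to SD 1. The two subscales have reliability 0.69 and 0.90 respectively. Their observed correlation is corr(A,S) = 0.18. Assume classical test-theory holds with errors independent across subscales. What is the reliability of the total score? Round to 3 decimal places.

Var(A+S) = 2 + 2·[0.18] = 2 + 0.36 = 2.36.
With uncorrelated errors the cross-covariances are all true-score covariance, so they carry over unchanged; only the diagonal terms shrink to ρᵢσᵢ².
True-score variance = [0.69 + 0.90] + 0.36 = 1.59 + 0.36 = 1.95.
Reliability = 1.95 / 2.36 = 0.826.

0.826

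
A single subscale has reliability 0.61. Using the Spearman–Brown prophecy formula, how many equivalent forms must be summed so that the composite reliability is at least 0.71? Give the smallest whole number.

2

k ≥ ρ*(1−ρ₁)/(ρ₁(1−ρ*)) = 0.71·0.39 / (0.61·0.29) = 1.565.
Smallest integer k = 2.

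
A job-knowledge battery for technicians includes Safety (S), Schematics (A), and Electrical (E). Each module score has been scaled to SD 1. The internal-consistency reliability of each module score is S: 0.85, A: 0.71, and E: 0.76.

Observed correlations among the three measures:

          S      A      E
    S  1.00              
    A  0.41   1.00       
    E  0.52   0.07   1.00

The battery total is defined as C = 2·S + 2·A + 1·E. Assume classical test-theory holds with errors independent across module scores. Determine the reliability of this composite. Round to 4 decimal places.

0.8634

Var(C) = 2² + 2² + 1 + 2·[4·0.41 + 2·0.52 + 2·0.07] = 9 + 5.64 = 14.64.
With uncorrelated errors the cross-covariances are all true-score covariance, so they carry over unchanged; only the diagonal terms shrink to ρᵢσᵢ².
True-score variance = [2²·0.85 + 2²·0.71 + 0.76] + 5.64 = 7 + 5.64 = 12.64.
Reliability = 12.64 / 14.64 = 0.8634.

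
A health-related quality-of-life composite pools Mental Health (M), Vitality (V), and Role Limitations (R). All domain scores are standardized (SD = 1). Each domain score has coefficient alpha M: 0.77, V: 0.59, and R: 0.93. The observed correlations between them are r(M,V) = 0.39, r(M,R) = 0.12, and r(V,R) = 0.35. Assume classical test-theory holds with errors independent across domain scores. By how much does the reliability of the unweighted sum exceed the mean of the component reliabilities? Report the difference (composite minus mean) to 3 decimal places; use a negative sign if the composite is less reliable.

Var(sum) = 3 + 1.72 = 4.72; true-score variance = 2.29 + 1.72 = 4.01; composite reliability = 0.8496.
Mean component reliability = 0.7633.
Difference = 0.8496 − 0.7633 = 0.086.

0.086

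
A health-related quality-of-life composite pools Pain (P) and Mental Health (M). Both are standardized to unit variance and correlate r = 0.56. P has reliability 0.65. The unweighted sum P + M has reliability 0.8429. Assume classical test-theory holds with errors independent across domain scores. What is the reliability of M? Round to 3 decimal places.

0.860

Var(P+M) = 2 + 2·0.56 = 3.120.
True-score variance = ρ_P + ρ_M + 2·0.56, so 0.8429 = (0.65 + ρ_M + 1.12) / 3.120.
ρ_M = 0.8429·3.120 − 0.65 − 1.12 = 0.860.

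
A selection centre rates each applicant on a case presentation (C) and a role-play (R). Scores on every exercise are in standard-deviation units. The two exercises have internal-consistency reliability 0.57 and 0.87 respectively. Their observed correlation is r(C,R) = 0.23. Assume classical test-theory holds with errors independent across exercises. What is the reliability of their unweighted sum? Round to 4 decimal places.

0.7724

Var(C+R) = 2 + 2·[0.23] = 2 + 0.46 = 2.46.
Because errors are independent across components, Cov(Tᵢ,Tⱼ) = Cov(Xᵢ,Xⱼ); the off-diagonal part of the true-score variance is the same as above.
True-score variance = [0.57 + 0.87] + 0.46 = 1.44 + 0.46 = 1.9.
Reliability = 1.9 / 2.46 = 0.7724.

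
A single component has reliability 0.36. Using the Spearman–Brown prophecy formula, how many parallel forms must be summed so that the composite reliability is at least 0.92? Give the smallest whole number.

k ≥ ρ*(1−ρ₁)/(ρ₁(1−ρ*)) = 0.92·0.64 / (0.36·0.08) = 20.444.
Smallest integer k = 21.

21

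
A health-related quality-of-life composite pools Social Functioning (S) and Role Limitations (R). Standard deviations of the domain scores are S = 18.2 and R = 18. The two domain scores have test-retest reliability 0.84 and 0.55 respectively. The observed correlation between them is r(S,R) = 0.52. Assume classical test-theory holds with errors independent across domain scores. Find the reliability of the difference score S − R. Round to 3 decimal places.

Var(S−R) = 18.2² + 18² − 2·18.2·18·0.52 = 655.24 − 340.704 = 314.536.
Under uncorrelated errors the observed covariances equal the true-score covariances, so only the own-variance terms attenuate.
True-score variance = [18.2²·0.84 + 18²·0.55] − 340.704 = 456.442 − 340.704 = 115.738.
Reliability = 115.738 / 314.536 = 0.368.

0.368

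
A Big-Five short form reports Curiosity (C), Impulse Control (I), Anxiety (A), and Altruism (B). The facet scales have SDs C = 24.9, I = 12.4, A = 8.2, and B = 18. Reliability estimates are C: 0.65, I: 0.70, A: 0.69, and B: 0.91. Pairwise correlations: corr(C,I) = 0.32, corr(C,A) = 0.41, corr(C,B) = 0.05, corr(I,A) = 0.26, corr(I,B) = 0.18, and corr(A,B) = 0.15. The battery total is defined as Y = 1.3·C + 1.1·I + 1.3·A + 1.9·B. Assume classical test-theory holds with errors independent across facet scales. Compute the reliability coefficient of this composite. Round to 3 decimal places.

Var(Y) = 1.3²·24.9² + 1.1²·12.4² + 1.3²·8.2² + 1.9²·18² + 2·[1.43·24.9·12.4·0.32 + 1.69·24.9·8.2·0.41 + 2.47·24.9·18·0.05 + 1.43·12.4·8.2·0.26 + 2.09·12.4·18·0.18 + 2.47·8.2·18·0.15] = 2517.14 + 1029.15 = 3546.29.
Under uncorrelated errors the observed covariances equal the true-score covariances, so only the own-variance terms attenuate.
True-score variance = [1.3²·24.9²·0.65 + 1.1²·12.4²·0.70 + 1.3²·8.2²·0.69 + 1.9²·18²·0.91] + 1029.15 = 1954.1 + 1029.15 = 2983.25.
Reliability = 2983.25 / 3546.29 = 0.841.

0.841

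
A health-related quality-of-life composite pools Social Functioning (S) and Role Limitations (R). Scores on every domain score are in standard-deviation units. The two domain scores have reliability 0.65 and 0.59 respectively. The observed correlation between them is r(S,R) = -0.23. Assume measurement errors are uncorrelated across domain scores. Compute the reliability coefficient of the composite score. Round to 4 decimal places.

Var(S+R) = 2 + 2·[(-0.23)] = 2 − 0.46 = 1.54.
Because errors are independent across components, Cov(Tᵢ,Tⱼ) = Cov(Xᵢ,Xⱼ); the off-diagonal part of the true-score variance is the same as above.
True-score variance = [0.65 + 0.59] − 0.46 = 1.24 − 0.46 = 0.78.
Reliability = 0.78 / 1.54 = 0.5065.

0.5065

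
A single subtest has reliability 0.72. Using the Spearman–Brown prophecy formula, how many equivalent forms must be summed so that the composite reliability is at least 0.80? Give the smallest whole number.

2

k ≥ ρ*(1−ρ₁)/(ρ₁(1−ρ*)) = 0.80·0.28 / (0.72·0.20) = 1.556.
Smallest integer k = 2.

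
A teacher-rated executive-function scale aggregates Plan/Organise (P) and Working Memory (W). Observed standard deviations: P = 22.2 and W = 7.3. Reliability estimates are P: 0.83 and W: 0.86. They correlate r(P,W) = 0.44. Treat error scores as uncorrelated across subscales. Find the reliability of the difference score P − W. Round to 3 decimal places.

0.774

Var(P−W) = 22.2² + 7.3² − 2·22.2·7.3·0.44 = 546.13 − 142.613 = 403.517.
With uncorrelated errors the cross-covariances are all true-score covariance, so they carry over unchanged; only the diagonal terms shrink to ρᵢσᵢ².
True-score variance = [22.2²·0.83 + 7.3²·0.86] − 142.613 = 454.887 − 142.613 = 312.274.
Reliability = 312.274 / 403.517 = 0.774.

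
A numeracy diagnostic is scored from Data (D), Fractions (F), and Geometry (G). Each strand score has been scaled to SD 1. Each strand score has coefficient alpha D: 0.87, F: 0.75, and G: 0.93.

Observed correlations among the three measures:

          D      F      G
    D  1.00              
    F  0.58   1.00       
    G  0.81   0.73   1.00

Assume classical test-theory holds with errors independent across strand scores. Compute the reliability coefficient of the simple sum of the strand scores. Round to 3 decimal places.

0.938

Var(D+F+G) = 3 + 2·[0.58 + 0.81 + 0.73] = 3 + 4.24 = 7.24.
Because errors are independent across components, Cov(Tᵢ,Tⱼ) = Cov(Xᵢ,Xⱼ); the off-diagonal part of the true-score variance is the same as above.
True-score variance = [0.87 + 0.75 + 0.93] + 4.24 = 2.55 + 4.24 = 6.79.
Reliability = 6.79 / 7.24 = 0.938.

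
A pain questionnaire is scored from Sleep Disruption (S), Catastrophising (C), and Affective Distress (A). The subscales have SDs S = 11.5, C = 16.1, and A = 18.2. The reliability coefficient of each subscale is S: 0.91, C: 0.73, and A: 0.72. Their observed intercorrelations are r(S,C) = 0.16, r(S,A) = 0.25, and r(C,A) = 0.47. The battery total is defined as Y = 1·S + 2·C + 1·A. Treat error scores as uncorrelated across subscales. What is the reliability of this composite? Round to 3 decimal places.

0.831

Var(Y) = 11.5² + 2²·16.1² + 18.2² + 2·[2·11.5·16.1·0.16 + 11.5·18.2·0.25 + 2·16.1·18.2·0.47] = 1500.33 + 774.024 = 2274.35.
With uncorrelated errors the cross-covariances are all true-score covariance, so they carry over unchanged; only the diagonal terms shrink to ρᵢσᵢ².
True-score variance = [11.5²·0.91 + 2²·16.1²·0.73 + 18.2²·0.72] + 774.024 = 1115.73 + 774.024 = 1889.76.
Reliability = 1889.76 / 2274.35 = 0.831.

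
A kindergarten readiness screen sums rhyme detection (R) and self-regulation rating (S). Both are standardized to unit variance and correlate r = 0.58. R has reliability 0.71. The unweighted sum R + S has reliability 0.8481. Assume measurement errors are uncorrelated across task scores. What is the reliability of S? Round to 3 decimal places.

0.810

Var(R+S) = 2 + 2·0.58 = 3.160.
True-score variance = ρ_R + ρ_S + 2·0.58, so 0.8481 = (0.71 + ρ_S + 1.16) / 3.160.
ρ_S = 0.8481·3.160 − 0.71 − 1.16 = 0.810.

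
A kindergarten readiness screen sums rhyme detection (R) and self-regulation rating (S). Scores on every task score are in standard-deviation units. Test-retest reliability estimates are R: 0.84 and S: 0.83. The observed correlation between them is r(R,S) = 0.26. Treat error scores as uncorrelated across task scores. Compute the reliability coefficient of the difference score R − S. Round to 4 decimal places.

Var(R−S) = 1 + 1 − 2·0.26 = 2 − 0.52 = 1.48.
Because errors are independent across components, Cov(Tᵢ,Tⱼ) = Cov(Xᵢ,Xⱼ); the off-diagonal part of the true-score variance is the same as above.
True-score variance = [0.84 + 0.83] − 0.52 = 1.67 − 0.52 = 1.15.
Reliability = 1.15 / 1.48 = 0.7770.

0.7770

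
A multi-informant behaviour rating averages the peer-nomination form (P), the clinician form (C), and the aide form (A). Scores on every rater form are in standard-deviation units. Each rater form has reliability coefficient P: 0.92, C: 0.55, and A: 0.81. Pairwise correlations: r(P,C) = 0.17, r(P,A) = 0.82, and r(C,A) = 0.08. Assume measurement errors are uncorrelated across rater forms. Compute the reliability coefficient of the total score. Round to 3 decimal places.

0.860

Var(P+C+A) = 3 + 2·[0.17 + 0.82 + 0.08] = 3 + 2.14 = 5.14.
Under uncorrelated errors the observed covariances equal the true-score covariances, so only the own-variance terms attenuate.
True-score variance = [0.92 + 0.55 + 0.81] + 2.14 = 2.28 + 2.14 = 4.42.
Reliability = 4.42 / 5.14 = 0.860.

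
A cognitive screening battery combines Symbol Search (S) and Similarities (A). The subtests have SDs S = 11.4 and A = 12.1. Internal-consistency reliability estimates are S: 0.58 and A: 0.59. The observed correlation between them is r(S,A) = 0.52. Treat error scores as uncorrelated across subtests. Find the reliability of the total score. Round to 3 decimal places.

0.727

Var(S+A) = 11.4² + 12.1² + 2·[11.4·12.1·0.52] = 276.37 + 143.458 = 419.828.
With uncorrelated errors the cross-covariances are all true-score covariance, so they carry over unchanged; only the diagonal terms shrink to ρᵢσᵢ².
True-score variance = [11.4²·0.58 + 12.1²·0.59] + 143.458 = 161.759 + 143.458 = 305.216.
Reliability = 305.216 / 419.828 = 0.727.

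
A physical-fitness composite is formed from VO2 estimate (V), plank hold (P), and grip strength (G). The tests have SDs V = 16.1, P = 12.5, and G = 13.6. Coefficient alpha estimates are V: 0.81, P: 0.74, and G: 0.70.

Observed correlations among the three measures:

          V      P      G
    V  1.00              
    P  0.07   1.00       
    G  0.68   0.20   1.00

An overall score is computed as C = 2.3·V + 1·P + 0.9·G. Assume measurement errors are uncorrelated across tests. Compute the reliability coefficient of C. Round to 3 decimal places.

Var(C) = 2.3²·16.1² + 12.5² + 0.9²·13.6² + 2·[2.3·16.1·12.5·0.07 + 2.07·16.1·13.6·0.68 + 0.9·12.5·13.6·0.20] = 1677.29 + 742.419 = 2419.71.
With uncorrelated errors the cross-covariances are all true-score covariance, so they carry over unchanged; only the diagonal terms shrink to ρᵢσᵢ².
True-score variance = [2.3²·16.1²·0.81 + 12.5²·0.74 + 0.9²·13.6²·0.70] + 742.419 = 1331.19 + 742.419 = 2073.6.
Reliability = 2073.6 / 2419.71 = 0.857.

0.857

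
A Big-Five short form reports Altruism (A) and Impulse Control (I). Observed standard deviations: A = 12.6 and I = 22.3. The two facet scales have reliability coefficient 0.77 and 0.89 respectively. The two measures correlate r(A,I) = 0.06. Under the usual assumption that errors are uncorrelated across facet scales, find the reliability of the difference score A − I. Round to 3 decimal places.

Var(A−I) = 12.6² + 22.3² − 2·12.6·22.3·0.06 = 656.05 − 33.7176 = 622.332.
Because errors are independent across components, Cov(Tᵢ,Tⱼ) = Cov(Xᵢ,Xⱼ); the off-diagonal part of the true-score variance is the same as above.
True-score variance = [12.6²·0.77 + 22.3²·0.89] − 33.7176 = 564.833 − 33.7176 = 531.116.
Reliability = 531.116 / 622.332 = 0.853.

0.853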